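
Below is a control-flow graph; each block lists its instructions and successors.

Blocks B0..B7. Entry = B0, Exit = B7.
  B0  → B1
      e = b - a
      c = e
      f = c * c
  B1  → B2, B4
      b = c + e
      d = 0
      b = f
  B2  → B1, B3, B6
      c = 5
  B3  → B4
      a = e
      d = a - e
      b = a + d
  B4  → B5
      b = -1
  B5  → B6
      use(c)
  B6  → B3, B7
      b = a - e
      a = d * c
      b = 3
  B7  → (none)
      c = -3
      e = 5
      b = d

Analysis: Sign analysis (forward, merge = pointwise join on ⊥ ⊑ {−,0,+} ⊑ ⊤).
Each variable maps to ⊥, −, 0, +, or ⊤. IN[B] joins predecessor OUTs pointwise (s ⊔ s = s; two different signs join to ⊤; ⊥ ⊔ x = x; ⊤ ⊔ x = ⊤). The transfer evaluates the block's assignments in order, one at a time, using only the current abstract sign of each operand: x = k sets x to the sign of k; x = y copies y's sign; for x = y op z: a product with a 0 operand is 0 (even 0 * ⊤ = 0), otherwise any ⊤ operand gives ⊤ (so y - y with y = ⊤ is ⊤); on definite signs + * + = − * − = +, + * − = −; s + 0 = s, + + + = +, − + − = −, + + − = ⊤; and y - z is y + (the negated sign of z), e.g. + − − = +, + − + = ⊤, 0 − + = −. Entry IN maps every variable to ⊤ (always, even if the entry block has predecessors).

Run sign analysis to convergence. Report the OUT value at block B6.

Converged values:
  B0: | IN=(all ⊤) | OUT=(all ⊤)
  B1: | IN=(all ⊤) | OUT={d:0; rest ⊤}
  B2: | IN={d:0; rest ⊤} | OUT={c:+, d:0; rest ⊤}
  B3: | IN=(all ⊤) | OUT=(all ⊤)
  B4: | IN=(all ⊤) | OUT={b:-; rest ⊤}
  B5: | IN={b:-; rest ⊤} | OUT={b:-; rest ⊤}
  B6: | IN=(all ⊤) | OUT={b:+; rest ⊤}
  B7: | IN={b:+; rest ⊤} | OUT={c:-, e:+; rest ⊤}

Merge at B6: IN[B6] = OUT[B2] ⊔ OUT[B5] = {a: ⊤, b: ⊤, c: ⊤, d: ⊤, e: ⊤, f: ⊤}
Applying B6's transfer function to that IN value gives OUT[B6] (row B6 above).

Answer: {a: ⊤, b: +, c: ⊤, d: ⊤, e: ⊤, f: ⊤}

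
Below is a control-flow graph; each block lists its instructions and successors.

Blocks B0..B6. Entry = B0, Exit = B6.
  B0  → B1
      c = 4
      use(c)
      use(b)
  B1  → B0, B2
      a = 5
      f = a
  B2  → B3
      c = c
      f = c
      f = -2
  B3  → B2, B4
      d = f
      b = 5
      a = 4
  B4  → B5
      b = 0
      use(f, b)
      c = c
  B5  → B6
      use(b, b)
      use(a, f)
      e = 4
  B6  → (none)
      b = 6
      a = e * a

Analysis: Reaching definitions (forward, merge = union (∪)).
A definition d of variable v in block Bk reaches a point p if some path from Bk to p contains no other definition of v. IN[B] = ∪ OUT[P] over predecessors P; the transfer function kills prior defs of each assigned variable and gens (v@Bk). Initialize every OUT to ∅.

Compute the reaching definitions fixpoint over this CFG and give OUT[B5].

Answer: {a@B3, b@B4, c@B4, d@B3, e@B5, f@B2}

Derivation:
Converged values:
  B0:  IN={a@B1, c@B0, f@B1}  OUT={a@B1, c@B0, f@B1}
  B1:  IN={a@B1, c@B0, f@B1}  OUT={a@B1, c@B0, f@B1}
  B2:  IN={a@B1, a@B3, b@B3, c@B0, c@B2, d@B3, f@B1, f@B2}  OUT={a@B1, a@B3, b@B3, c@B2, d@B3, f@B2}
  B3:  IN={a@B1, a@B3, b@B3, c@B2, d@B3, f@B2}  OUT={a@B3, b@B3, c@B2, d@B3, f@B2}
  B4:  IN={a@B3, b@B3, c@B2, d@B3, f@B2}  OUT={a@B3, b@B4, c@B4, d@B3, f@B2}
  B5:  IN={a@B3, b@B4, c@B4, d@B3, f@B2}  OUT={a@B3, b@B4, c@B4, d@B3, e@B5, f@B2}
  B6:  IN={a@B3, b@B4, c@B4, d@B3, e@B5, f@B2}  OUT={a@B6, b@B6, c@B4, d@B3, e@B5, f@B2}

Merge at B5: IN[B5] = OUT[B4] = {a@B3, b@B4, c@B4, d@B3, f@B2}
Applying B5's transfer function to that IN value gives OUT[B5] (row B5 above).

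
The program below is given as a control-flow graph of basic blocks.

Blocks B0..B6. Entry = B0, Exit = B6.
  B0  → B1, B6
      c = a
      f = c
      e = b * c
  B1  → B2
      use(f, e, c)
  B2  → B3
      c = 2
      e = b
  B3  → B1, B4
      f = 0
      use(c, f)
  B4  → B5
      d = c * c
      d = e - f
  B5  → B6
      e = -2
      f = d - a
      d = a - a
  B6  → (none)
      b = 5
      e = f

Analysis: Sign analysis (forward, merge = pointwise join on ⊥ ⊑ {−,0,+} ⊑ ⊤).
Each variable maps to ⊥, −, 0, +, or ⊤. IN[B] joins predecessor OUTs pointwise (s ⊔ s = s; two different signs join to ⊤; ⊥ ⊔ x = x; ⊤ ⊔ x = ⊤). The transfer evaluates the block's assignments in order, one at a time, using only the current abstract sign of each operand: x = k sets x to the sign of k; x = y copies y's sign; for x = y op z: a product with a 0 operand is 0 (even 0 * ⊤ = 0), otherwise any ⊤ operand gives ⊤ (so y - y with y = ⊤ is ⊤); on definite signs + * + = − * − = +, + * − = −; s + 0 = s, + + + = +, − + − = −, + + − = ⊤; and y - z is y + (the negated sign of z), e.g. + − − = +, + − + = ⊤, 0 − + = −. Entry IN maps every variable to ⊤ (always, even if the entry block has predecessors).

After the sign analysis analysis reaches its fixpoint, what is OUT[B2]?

Per-block solution:
  B0:  IN=(all ⊤)  OUT=(all ⊤)
  B1:  IN=(all ⊤)  OUT=(all ⊤)
  B2:  IN=(all ⊤)  OUT={c:+; rest ⊤}
  B3:  IN={c:+; rest ⊤}  OUT={c:+, f:0; rest ⊤}
  B4:  IN={c:+, f:0; rest ⊤}  OUT={c:+, f:0; rest ⊤}
  B5:  IN={c:+, f:0; rest ⊤}  OUT={c:+, e:-; rest ⊤}
  B6:  IN=(all ⊤)  OUT={b:+; rest ⊤}

Merge at B2: IN[B2] = OUT[B1] = {a: ⊤, b: ⊤, c: ⊤, d: ⊤, e: ⊤, f: ⊤}
Applying B2's transfer function to that IN value gives OUT[B2] (row B2 above).

Answer: {a: ⊤, b: ⊤, c: +, d: ⊤, e: ⊤, f: ⊤}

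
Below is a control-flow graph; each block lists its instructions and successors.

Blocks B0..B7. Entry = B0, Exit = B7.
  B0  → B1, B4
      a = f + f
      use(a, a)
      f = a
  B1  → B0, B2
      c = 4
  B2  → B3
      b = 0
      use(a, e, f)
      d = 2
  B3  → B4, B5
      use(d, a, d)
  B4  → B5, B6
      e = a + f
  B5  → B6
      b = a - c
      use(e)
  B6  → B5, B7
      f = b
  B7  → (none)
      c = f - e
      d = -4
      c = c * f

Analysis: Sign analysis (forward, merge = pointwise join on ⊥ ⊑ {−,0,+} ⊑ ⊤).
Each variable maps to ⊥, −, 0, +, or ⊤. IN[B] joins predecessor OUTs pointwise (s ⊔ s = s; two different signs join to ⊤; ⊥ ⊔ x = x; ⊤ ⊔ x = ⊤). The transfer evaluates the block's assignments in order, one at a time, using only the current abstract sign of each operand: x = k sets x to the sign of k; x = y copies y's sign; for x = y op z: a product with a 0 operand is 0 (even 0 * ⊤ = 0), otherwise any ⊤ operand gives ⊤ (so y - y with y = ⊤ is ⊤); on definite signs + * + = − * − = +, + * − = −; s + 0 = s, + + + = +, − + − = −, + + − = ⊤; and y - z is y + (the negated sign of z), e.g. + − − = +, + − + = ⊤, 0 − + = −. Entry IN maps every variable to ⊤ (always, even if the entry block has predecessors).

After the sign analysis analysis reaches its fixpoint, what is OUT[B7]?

Converged values:
  B0: | IN=(all ⊤) | OUT=(all ⊤)
  B1: | IN=(all ⊤) | OUT={c:+; rest ⊤}
  B2: | IN={c:+; rest ⊤} | OUT={b:0, c:+, d:+; rest ⊤}
  B3: | IN={b:0, c:+, d:+; rest ⊤} | OUT={b:0, c:+, d:+; rest ⊤}
  B4: | IN=(all ⊤) | OUT=(all ⊤)
  B5: | IN=(all ⊤) | OUT=(all ⊤)
  B6: | IN=(all ⊤) | OUT=(all ⊤)
  B7: | IN=(all ⊤) | OUT={d:-; rest ⊤}

Merge at B7: IN[B7] = OUT[B6] = {a: ⊤, b: ⊤, c: ⊤, d: ⊤, e: ⊤, f: ⊤}
Applying B7's transfer function to that IN value gives OUT[B7] (row B7 above).

Answer: {a: ⊤, b: ⊤, c: ⊤, d: -, e: ⊤, f: ⊤}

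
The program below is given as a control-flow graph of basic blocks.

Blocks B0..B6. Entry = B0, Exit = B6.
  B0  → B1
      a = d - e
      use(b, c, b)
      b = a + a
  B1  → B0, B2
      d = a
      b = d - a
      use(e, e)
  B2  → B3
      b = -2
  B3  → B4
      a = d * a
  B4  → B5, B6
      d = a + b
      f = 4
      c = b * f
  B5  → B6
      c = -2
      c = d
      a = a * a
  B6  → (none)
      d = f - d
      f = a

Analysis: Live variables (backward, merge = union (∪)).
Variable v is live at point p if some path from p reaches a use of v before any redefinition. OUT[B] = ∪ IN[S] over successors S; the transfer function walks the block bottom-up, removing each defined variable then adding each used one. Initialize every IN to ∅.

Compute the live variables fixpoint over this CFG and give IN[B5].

Answer: {a, d, f}

Working:
Per-block solution:
  B0:   IN={b, c, d, e}   OUT={a, c, e}
  B1:   IN={a, c, e}   OUT={a, b, c, d, e}
  B2:   IN={a, d}   OUT={a, b, d}
  B3:   IN={a, b, d}   OUT={a, b}
  B4:   IN={a, b}   OUT={a, d, f}
  B5:   IN={a, d, f}   OUT={a, d, f}
  B6:   IN={a, d, f}   OUT={}

Merge at B5: OUT[B5] = IN[B6] = {a, d, f}
Applying B5's transfer function to that OUT value gives IN[B5] (row B5 above).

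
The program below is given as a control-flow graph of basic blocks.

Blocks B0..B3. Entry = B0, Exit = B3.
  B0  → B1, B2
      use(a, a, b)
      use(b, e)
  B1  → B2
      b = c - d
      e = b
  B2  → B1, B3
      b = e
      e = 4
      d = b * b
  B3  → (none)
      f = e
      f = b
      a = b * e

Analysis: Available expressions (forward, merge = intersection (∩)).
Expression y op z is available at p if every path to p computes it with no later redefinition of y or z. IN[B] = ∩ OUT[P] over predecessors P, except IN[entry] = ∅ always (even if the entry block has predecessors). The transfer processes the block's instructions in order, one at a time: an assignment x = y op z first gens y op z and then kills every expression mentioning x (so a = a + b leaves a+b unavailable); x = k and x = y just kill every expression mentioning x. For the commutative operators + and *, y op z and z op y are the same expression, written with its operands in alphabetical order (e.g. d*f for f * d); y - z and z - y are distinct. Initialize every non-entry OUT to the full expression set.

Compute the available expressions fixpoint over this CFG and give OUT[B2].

Fixpoint table:
  B0:   IN={}   OUT={}
  B1:   IN={}   OUT={c-d}
  B2:   IN={}   OUT={b*b}
  B3:   IN={b*b}   OUT={b*b, b*e}

Merge at B2: IN[B2] = OUT[B0] ∩ OUT[B1] = {}
Applying B2's transfer function to that IN value gives OUT[B2] (row B2 above).

Answer: {b*b}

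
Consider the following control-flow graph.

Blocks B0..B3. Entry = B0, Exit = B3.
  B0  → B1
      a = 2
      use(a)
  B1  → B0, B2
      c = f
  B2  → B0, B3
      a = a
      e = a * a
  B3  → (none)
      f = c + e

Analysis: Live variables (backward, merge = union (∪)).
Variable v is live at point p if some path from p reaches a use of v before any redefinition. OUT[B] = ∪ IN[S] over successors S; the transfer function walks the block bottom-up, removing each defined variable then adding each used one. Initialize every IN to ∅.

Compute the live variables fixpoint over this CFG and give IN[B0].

Answer: {f}

Derivation:
Fixpoint table:
  B0:  IN={f}  OUT={a, f}
  B1:  IN={a, f}  OUT={a, c, f}
  B2:  IN={a, c, f}  OUT={c, e, f}
  B3:  IN={c, e}  OUT={}

Merge at B0: OUT[B0] = IN[B1] = {a, f}
Applying B0's transfer function to that OUT value gives IN[B0] (row B0 above).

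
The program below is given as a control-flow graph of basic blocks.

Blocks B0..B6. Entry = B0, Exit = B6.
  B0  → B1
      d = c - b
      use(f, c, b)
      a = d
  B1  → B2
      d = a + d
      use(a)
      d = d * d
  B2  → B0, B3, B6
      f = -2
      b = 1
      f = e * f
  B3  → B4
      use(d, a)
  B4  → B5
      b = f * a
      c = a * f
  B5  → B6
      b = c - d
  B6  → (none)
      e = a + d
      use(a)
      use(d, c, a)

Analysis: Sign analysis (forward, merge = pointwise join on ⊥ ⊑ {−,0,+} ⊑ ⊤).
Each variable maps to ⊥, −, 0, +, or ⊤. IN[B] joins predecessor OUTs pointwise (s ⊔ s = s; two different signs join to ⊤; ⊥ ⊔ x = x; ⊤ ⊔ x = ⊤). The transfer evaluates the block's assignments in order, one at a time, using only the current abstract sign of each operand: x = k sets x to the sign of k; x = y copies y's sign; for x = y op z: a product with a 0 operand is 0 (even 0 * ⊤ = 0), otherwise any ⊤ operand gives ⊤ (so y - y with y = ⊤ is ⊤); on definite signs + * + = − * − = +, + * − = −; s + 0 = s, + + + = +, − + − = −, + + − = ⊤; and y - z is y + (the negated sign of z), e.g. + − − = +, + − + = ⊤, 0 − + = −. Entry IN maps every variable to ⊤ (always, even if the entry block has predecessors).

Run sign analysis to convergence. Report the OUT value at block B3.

Fixpoint table:
  B0:  IN=(all ⊤)  OUT=(all ⊤)
  B1:  IN=(all ⊤)  OUT=(all ⊤)
  B2:  IN=(all ⊤)  OUT={b:+; rest ⊤}
  B3:  IN={b:+; rest ⊤}  OUT={b:+; rest ⊤}
  B4:  IN={b:+; rest ⊤}  OUT=(all ⊤)
  B5:  IN=(all ⊤)  OUT=(all ⊤)
  B6:  IN=(all ⊤)  OUT=(all ⊤)

Merge at B3: IN[B3] = OUT[B2] = {a: ⊤, b: +, c: ⊤, d: ⊤, e: ⊤, f: ⊤}
Applying B3's transfer function to that IN value gives OUT[B3] (row B3 above).

Answer: {a: ⊤, b: +, c: ⊤, d: ⊤, e: ⊤, f: ⊤}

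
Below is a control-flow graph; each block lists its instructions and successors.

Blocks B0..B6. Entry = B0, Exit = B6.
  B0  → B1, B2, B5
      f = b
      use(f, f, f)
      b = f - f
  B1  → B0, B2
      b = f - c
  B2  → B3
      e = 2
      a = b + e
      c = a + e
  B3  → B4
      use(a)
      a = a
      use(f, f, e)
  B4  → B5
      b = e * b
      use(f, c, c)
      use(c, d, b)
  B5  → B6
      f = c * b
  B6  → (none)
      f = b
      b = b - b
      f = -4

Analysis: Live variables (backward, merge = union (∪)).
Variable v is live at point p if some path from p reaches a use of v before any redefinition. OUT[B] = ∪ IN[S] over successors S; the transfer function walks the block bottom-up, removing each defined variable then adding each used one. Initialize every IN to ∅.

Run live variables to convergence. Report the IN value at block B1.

Answer: {c, d, f}

Working:
Per-block solution:
  B0: | IN={b, c, d} | OUT={b, c, d, f}
  B1: | IN={c, d, f} | OUT={b, c, d, f}
  B2: | IN={b, d, f} | OUT={a, b, c, d, e, f}
  B3: | IN={a, b, c, d, e, f} | OUT={b, c, d, e, f}
  B4: | IN={b, c, d, e, f} | OUT={b, c}
  B5: | IN={b, c} | OUT={b}
  B6: | IN={b} | OUT={}

Merge at B1: OUT[B1] = IN[B0] ⊔ IN[B2] = {b, c, d, f}
Applying B1's transfer function to that OUT value gives IN[B1] (row B1 above).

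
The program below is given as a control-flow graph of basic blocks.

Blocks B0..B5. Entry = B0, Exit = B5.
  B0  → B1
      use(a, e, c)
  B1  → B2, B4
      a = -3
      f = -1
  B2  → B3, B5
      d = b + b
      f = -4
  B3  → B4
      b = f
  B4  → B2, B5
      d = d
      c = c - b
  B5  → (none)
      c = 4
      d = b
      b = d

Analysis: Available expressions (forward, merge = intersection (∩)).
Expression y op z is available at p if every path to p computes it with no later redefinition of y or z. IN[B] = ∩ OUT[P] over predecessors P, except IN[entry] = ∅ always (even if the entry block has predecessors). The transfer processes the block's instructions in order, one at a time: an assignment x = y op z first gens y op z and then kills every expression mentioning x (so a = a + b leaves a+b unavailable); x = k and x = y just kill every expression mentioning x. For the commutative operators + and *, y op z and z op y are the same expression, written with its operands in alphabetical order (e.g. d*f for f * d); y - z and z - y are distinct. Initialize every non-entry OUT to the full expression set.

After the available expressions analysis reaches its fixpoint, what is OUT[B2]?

Answer: {b+b}

Working:
Converged values:
  B0: | IN={} | OUT={}
  B1: | IN={} | OUT={}
  B2: | IN={} | OUT={b+b}
  B3: | IN={b+b} | OUT={}
  B4: | IN={} | OUT={}
  B5: | IN={} | OUT={}

Merge at B2: IN[B2] = OUT[B1] ∩ OUT[B4] = {}
Applying B2's transfer function to that IN value gives OUT[B2] (row B2 above).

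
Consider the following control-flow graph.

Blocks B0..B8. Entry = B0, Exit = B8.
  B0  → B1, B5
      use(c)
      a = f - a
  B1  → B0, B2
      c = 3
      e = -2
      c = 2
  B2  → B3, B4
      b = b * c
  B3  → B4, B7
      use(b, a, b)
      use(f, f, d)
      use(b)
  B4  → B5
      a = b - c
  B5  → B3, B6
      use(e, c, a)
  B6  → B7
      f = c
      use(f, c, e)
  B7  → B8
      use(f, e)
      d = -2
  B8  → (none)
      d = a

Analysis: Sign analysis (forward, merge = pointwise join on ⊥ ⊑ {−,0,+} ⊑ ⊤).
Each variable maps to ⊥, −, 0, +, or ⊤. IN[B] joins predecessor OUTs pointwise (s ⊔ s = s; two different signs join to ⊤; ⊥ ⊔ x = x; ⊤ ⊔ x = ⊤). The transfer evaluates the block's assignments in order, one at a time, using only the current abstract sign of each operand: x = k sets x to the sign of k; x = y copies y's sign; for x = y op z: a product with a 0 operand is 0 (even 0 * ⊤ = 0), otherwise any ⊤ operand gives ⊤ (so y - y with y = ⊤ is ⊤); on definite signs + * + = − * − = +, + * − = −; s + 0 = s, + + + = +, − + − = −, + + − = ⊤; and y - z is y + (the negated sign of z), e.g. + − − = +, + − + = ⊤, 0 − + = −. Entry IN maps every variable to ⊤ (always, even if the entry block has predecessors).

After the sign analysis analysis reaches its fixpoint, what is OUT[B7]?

Per-block solution:
  B0:   IN=(all ⊤)   OUT=(all ⊤)
  B1:   IN=(all ⊤)   OUT={c:+, e:-; rest ⊤}
  B2:   IN={c:+, e:-; rest ⊤}   OUT={c:+, e:-; rest ⊤}
  B3:   IN=(all ⊤)   OUT=(all ⊤)
  B4:   IN=(all ⊤)   OUT=(all ⊤)
  B5:   IN=(all ⊤)   OUT=(all ⊤)
  B6:   IN=(all ⊤)   OUT=(all ⊤)
  B7:   IN=(all ⊤)   OUT={d:-; rest ⊤}
  B8:   IN={d:-; rest ⊤}   OUT=(all ⊤)

Merge at B7: IN[B7] = OUT[B3] ⊔ OUT[B6] = {a: ⊤, b: ⊤, c: ⊤, d: ⊤, e: ⊤, f: ⊤}
Applying B7's transfer function to that IN value gives OUT[B7] (row B7 above).

Answer: {a: ⊤, b: ⊤, c: ⊤, d: -, e: ⊤, f: ⊤}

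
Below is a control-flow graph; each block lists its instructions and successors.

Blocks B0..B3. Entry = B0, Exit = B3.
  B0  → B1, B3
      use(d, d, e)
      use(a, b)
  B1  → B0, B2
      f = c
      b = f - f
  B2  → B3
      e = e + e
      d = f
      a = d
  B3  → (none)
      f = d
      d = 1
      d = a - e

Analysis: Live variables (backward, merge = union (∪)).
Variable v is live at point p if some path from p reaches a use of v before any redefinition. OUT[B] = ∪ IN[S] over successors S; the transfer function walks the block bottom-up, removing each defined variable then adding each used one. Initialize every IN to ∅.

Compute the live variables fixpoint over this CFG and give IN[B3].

Answer: {a, d, e}

Trace:
Fixpoint table:
  B0: | IN={a, b, c, d, e} | OUT={a, c, d, e}
  B1: | IN={a, c, d, e} | OUT={a, b, c, d, e, f}
  B2: | IN={e, f} | OUT={a, d, e}
  B3: | IN={a, d, e} | OUT={}

B3 is the boundary node: OUT[B3] = {}
Applying B3's transfer function to that OUT value gives IN[B3] (row B3 above).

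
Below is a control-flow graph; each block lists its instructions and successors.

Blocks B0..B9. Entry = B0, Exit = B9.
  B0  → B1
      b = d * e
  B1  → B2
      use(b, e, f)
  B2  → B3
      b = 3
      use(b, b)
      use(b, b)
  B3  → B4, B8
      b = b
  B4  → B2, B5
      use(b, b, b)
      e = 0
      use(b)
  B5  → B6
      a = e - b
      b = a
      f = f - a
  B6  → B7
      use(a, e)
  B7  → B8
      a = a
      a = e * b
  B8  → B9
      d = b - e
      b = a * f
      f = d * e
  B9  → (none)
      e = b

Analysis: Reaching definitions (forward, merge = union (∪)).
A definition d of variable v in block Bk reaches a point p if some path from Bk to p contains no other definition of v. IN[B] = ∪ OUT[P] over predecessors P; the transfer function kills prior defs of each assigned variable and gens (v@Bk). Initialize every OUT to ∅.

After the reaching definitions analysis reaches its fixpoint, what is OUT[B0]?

Answer: {b@B0}

Derivation:
Converged values:
  B0: | IN={} | OUT={b@B0}
  B1: | IN={b@B0} | OUT={b@B0}
  B2: | IN={b@B0, b@B3, e@B4} | OUT={b@B2, e@B4}
  B3: | IN={b@B2, e@B4} | OUT={b@B3, e@B4}
  B4: | IN={b@B3, e@B4} | OUT={b@B3, e@B4}
  B5: | IN={b@B3, e@B4} | OUT={a@B5, b@B5, e@B4, f@B5}
  B6: | IN={a@B5, b@B5, e@B4, f@B5} | OUT={a@B5, b@B5, e@B4, f@B5}
  B7: | IN={a@B5, b@B5, e@B4, f@B5} | OUT={a@B7, b@B5, e@B4, f@B5}
  B8: | IN={a@B7, b@B3, b@B5, e@B4, f@B5} | OUT={a@B7, b@B8, d@B8, e@B4, f@B8}
  B9: | IN={a@B7, b@B8, d@B8, e@B4, f@B8} | OUT={a@B7, b@B8, d@B8, e@B9, f@B8}

B0 is the boundary node: IN[B0] = {}
Applying B0's transfer function to that IN value gives OUT[B0] (row B0 above).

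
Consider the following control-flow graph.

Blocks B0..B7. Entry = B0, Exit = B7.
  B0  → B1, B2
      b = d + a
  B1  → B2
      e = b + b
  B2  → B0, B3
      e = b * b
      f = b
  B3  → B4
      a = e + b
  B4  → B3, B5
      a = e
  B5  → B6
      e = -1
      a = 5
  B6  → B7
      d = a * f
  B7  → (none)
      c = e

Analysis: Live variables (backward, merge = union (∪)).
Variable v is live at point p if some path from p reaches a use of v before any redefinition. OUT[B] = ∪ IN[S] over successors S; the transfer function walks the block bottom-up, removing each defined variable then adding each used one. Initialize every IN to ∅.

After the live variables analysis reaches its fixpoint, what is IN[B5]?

Answer: {f}

Trace:
Per-block solution:
  B0:  IN={a, d}  OUT={a, b, d}
  B1:  IN={a, b, d}  OUT={a, b, d}
  B2:  IN={a, b, d}  OUT={a, b, d, e, f}
  B3:  IN={b, e, f}  OUT={b, e, f}
  B4:  IN={b, e, f}  OUT={b, e, f}
  B5:  IN={f}  OUT={a, e, f}
  B6:  IN={a, e, f}  OUT={e}
  B7:  IN={e}  OUT={}

Merge at B5: OUT[B5] = IN[B6] = {a, e, f}
Applying B5's transfer function to that OUT value gives IN[B5] (row B5 above).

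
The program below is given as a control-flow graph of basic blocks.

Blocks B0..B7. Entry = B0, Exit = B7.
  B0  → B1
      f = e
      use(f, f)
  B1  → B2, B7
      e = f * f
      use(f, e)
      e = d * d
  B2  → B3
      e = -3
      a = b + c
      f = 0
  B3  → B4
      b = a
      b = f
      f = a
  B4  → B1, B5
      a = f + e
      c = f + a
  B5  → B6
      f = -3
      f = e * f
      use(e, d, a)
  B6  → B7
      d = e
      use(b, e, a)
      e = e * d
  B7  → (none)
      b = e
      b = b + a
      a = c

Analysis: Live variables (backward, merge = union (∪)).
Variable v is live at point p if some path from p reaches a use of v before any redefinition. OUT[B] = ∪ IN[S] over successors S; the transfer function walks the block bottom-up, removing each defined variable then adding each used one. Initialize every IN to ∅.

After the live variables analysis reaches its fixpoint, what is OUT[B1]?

Answer: {a, b, c, d, e}

Derivation:
Converged values:
  B0:   IN={a, b, c, d, e}   OUT={a, b, c, d, f}
  B1:   IN={a, b, c, d, f}   OUT={a, b, c, d, e}
  B2:   IN={b, c, d}   OUT={a, d, e, f}
  B3:   IN={a, d, e, f}   OUT={b, d, e, f}
  B4:   IN={b, d, e, f}   OUT={a, b, c, d, e, f}
  B5:   IN={a, b, c, d, e}   OUT={a, b, c, e}
  B6:   IN={a, b, c, e}   OUT={a, c, e}
  B7:   IN={a, c, e}   OUT={}

Merge at B1: OUT[B1] = IN[B2] ⊔ IN[B7] = {a, b, c, d, e}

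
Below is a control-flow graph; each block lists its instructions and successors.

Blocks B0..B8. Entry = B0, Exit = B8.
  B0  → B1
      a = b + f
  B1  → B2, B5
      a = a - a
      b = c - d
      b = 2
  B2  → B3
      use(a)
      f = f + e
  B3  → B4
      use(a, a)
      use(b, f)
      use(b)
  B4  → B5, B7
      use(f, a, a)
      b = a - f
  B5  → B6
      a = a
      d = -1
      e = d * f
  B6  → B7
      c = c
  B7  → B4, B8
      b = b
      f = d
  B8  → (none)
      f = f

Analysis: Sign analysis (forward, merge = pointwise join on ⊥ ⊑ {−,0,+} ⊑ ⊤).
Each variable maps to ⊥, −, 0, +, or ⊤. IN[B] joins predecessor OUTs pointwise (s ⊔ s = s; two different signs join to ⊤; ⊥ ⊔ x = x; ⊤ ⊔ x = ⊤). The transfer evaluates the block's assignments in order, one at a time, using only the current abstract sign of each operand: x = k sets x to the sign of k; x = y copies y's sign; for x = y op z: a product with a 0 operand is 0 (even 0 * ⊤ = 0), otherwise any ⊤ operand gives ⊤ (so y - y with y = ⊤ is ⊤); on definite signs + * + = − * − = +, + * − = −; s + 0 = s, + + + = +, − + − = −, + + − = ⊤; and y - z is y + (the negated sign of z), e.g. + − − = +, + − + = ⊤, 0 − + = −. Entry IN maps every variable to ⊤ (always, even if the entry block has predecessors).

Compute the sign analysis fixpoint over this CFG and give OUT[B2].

Per-block solution:
  B0:  IN=(all ⊤)  OUT=(all ⊤)
  B1:  IN=(all ⊤)  OUT={b:+; rest ⊤}
  B2:  IN={b:+; rest ⊤}  OUT={b:+; rest ⊤}
  B3:  IN={b:+; rest ⊤}  OUT={b:+; rest ⊤}
  B4:  IN=(all ⊤)  OUT=(all ⊤)
  B5:  IN=(all ⊤)  OUT={d:-; rest ⊤}
  B6:  IN={d:-; rest ⊤}  OUT={d:-; rest ⊤}
  B7:  IN=(all ⊤)  OUT=(all ⊤)
  B8:  IN=(all ⊤)  OUT=(all ⊤)

Merge at B2: IN[B2] = OUT[B1] = {a: ⊤, b: +, c: ⊤, d: ⊤, e: ⊤, f: ⊤}
Applying B2's transfer function to that IN value gives OUT[B2] (row B2 above).

Answer: {a: ⊤, b: +, c: ⊤, d: ⊤, e: ⊤, f: ⊤}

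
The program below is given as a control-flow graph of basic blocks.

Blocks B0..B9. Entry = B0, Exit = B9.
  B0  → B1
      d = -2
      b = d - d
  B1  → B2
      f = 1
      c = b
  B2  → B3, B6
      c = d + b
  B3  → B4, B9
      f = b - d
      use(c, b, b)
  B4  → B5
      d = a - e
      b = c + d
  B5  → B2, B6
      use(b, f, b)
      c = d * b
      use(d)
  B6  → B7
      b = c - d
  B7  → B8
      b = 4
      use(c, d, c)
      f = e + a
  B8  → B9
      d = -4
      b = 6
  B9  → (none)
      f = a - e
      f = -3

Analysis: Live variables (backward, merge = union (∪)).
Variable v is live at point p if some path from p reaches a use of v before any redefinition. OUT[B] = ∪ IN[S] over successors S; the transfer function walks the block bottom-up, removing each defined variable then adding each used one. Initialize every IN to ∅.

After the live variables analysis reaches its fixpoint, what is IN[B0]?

Answer: {a, e}

Trace:
Per-block solution:
  B0:  IN={a, e}  OUT={a, b, d, e}
  B1:  IN={a, b, d, e}  OUT={a, b, d, e}
  B2:  IN={a, b, d, e}  OUT={a, b, c, d, e}
  B3:  IN={a, b, c, d, e}  OUT={a, c, e, f}
  B4:  IN={a, c, e, f}  OUT={a, b, d, e, f}
  B5:  IN={a, b, d, e, f}  OUT={a, b, c, d, e}
  B6:  IN={a, c, d, e}  OUT={a, c, d, e}
  B7:  IN={a, c, d, e}  OUT={a, e}
  B8:  IN={a, e}  OUT={a, e}
  B9:  IN={a, e}  OUT={}

Merge at B0: OUT[B0] = IN[B1] = {a, b, d, e}
Applying B0's transfer function to that OUT value gives IN[B0] (row B0 above).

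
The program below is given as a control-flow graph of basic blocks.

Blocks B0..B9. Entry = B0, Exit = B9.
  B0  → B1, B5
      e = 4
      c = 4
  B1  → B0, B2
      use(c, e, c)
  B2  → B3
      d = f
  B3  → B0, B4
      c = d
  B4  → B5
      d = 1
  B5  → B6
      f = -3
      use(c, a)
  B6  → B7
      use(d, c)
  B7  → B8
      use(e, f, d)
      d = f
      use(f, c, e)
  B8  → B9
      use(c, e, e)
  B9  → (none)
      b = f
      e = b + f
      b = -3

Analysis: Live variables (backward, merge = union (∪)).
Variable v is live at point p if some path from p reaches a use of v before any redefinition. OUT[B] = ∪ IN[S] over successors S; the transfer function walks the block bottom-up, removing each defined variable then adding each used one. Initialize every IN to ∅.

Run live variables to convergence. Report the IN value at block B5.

Fixpoint table:
  B0:   IN={a, d, f}   OUT={a, c, d, e, f}
  B1:   IN={a, c, d, e, f}   OUT={a, d, e, f}
  B2:   IN={a, e, f}   OUT={a, d, e, f}
  B3:   IN={a, d, e, f}   OUT={a, c, d, e, f}
  B4:   IN={a, c, e}   OUT={a, c, d, e}
  B5:   IN={a, c, d, e}   OUT={c, d, e, f}
  B6:   IN={c, d, e, f}   OUT={c, d, e, f}
  B7:   IN={c, d, e, f}   OUT={c, e, f}
  B8:   IN={c, e, f}   OUT={f}
  B9:   IN={f}   OUT={}

Merge at B5: OUT[B5] = IN[B6] = {c, d, e, f}
Applying B5's transfer function to that OUT value gives IN[B5] (row B5 above).

Answer: {a, c, d, e}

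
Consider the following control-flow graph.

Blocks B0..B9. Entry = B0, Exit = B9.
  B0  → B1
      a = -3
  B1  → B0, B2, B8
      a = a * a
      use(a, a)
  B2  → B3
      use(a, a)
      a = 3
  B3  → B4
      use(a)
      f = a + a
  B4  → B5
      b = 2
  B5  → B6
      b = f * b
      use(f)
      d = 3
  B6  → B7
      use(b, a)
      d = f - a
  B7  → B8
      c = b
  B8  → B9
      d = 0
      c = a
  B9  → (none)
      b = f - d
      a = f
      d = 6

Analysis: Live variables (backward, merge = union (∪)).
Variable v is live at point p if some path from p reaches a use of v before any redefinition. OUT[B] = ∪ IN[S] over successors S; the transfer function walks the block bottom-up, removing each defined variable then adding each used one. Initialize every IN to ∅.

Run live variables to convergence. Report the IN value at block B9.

Answer: {d, f}

Working:
Per-block solution:
  B0: | IN={f} | OUT={a, f}
  B1: | IN={a, f} | OUT={a, f}
  B2: | IN={a} | OUT={a}
  B3: | IN={a} | OUT={a, f}
  B4: | IN={a, f} | OUT={a, b, f}
  B5: | IN={a, b, f} | OUT={a, b, f}
  B6: | IN={a, b, f} | OUT={a, b, f}
  B7: | IN={a, b, f} | OUT={a, f}
  B8: | IN={a, f} | OUT={d, f}
  B9: | IN={d, f} | OUT={}

B9 is the boundary node: OUT[B9] = {}
Applying B9's transfer function to that OUT value gives IN[B9] (row B9 above).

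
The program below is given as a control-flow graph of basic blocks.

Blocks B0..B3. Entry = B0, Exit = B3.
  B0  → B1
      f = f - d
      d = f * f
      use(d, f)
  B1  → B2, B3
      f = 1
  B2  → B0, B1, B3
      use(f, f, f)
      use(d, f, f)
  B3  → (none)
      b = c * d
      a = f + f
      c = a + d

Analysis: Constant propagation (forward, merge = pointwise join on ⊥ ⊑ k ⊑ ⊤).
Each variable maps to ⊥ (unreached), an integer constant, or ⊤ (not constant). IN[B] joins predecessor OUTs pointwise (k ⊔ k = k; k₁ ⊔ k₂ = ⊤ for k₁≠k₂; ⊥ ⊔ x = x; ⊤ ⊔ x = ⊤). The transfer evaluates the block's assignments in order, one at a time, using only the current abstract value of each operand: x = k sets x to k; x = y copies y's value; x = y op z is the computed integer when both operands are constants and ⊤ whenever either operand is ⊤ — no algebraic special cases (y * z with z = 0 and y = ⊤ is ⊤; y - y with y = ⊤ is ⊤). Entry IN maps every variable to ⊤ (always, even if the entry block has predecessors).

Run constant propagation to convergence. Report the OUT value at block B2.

Answer: {a: ⊤, b: ⊤, c: ⊤, d: ⊤, e: ⊤, f: 1}

Working:
Fixpoint table:
  B0:   IN=(all ⊤)   OUT=(all ⊤)
  B1:   IN=(all ⊤)   OUT={f:1; rest ⊤}
  B2:   IN={f:1; rest ⊤}   OUT={f:1; rest ⊤}
  B3:   IN={f:1; rest ⊤}   OUT={a:2, f:1; rest ⊤}

Merge at B2: IN[B2] = OUT[B1] = {a: ⊤, b: ⊤, c: ⊤, d: ⊤, e: ⊤, f: 1}
Applying B2's transfer function to that IN value gives OUT[B2] (row B2 above).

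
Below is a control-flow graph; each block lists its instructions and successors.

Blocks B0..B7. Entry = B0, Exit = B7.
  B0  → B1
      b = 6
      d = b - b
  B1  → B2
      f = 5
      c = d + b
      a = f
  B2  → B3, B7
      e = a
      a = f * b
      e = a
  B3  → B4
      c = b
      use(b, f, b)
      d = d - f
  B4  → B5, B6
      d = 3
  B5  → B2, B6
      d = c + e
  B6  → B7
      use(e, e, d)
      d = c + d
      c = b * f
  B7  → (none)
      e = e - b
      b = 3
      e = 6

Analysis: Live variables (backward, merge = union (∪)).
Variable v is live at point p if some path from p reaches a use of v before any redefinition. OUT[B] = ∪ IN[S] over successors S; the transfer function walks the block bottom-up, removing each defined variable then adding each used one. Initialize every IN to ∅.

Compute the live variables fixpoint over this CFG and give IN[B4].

Per-block solution:
  B0: | IN={} | OUT={b, d}
  B1: | IN={b, d} | OUT={a, b, d, f}
  B2: | IN={a, b, d, f} | OUT={a, b, d, e, f}
  B3: | IN={a, b, d, e, f} | OUT={a, b, c, e, f}
  B4: | IN={a, b, c, e, f} | OUT={a, b, c, d, e, f}
  B5: | IN={a, b, c, e, f} | OUT={a, b, c, d, e, f}
  B6: | IN={b, c, d, e, f} | OUT={b, e}
  B7: | IN={b, e} | OUT={}

Merge at B4: OUT[B4] = IN[B5] ⊔ IN[B6] = {a, b, c, d, e, f}
Applying B4's transfer function to that OUT value gives IN[B4] (row B4 above).

Answer: {a, b, c, e, f}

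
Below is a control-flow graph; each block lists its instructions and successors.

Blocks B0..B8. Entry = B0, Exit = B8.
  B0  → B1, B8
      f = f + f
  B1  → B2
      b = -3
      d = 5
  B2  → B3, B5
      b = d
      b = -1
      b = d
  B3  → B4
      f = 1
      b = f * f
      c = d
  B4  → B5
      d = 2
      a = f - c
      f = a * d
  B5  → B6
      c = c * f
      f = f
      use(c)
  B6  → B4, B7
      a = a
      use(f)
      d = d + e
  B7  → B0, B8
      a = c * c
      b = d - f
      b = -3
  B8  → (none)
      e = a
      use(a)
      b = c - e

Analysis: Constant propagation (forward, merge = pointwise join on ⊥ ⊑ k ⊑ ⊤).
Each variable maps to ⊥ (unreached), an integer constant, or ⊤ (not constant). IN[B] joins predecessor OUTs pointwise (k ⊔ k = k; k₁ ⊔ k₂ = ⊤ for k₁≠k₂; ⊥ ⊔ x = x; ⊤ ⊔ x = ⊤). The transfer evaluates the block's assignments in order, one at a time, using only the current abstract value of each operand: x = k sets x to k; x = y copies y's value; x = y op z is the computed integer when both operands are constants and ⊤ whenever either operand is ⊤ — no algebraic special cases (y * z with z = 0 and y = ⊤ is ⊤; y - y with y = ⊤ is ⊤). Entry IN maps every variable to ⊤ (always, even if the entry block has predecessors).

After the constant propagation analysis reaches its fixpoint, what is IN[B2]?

Fixpoint table:
  B0:   IN=(all ⊤)   OUT=(all ⊤)
  B1:   IN=(all ⊤)   OUT={b:-3, d:5; rest ⊤}
  B2:   IN={b:-3, d:5; rest ⊤}   OUT={b:5, d:5; rest ⊤}
  B3:   IN={b:5, d:5; rest ⊤}   OUT={b:1, c:5, d:5, f:1; rest ⊤}
  B4:   IN=(all ⊤)   OUT={d:2; rest ⊤}
  B5:   IN=(all ⊤)   OUT=(all ⊤)
  B6:   IN=(all ⊤)   OUT=(all ⊤)
  B7:   IN=(all ⊤)   OUT={b:-3; rest ⊤}
  B8:   IN=(all ⊤)   OUT=(all ⊤)

Merge at B2: IN[B2] = OUT[B1] = {a: ⊤, b: -3, c: ⊤, d: 5, e: ⊤, f: ⊤}

Answer: {a: ⊤, b: -3, c: ⊤, d: 5, e: ⊤, f: ⊤}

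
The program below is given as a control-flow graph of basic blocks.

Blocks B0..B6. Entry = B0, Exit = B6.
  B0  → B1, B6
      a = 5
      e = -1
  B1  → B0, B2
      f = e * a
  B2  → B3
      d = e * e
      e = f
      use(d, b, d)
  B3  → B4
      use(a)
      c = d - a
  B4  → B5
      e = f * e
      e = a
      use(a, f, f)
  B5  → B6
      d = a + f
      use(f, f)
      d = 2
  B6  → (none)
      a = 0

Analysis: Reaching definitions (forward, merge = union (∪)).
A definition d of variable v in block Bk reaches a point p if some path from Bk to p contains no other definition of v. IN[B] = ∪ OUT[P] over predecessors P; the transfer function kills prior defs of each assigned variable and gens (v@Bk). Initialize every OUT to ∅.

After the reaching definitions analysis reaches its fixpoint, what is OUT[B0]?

Answer: {a@B0, e@B0, f@B1}

Trace:
Converged values:
  B0: | IN={a@B0, e@B0, f@B1} | OUT={a@B0, e@B0, f@B1}
  B1: | IN={a@B0, e@B0, f@B1} | OUT={a@B0, e@B0, f@B1}
  B2: | IN={a@B0, e@B0, f@B1} | OUT={a@B0, d@B2, e@B2, f@B1}
  B3: | IN={a@B0, d@B2, e@B2, f@B1} | OUT={a@B0, c@B3, d@B2, e@B2, f@B1}
  B4: | IN={a@B0, c@B3, d@B2, e@B2, f@B1} | OUT={a@B0, c@B3, d@B2, e@B4, f@B1}
  B5: | IN={a@B0, c@B3, d@B2, e@B4, f@B1} | OUT={a@B0, c@B3, d@B5, e@B4, f@B1}
  B6: | IN={a@B0, c@B3, d@B5, e@B0, e@B4, f@B1} | OUT={a@B6, c@B3, d@B5, e@B0, e@B4, f@B1}

Merge at B0 (entry node, so the boundary value {} is joined with the incoming edge(s)): IN[B0] = {} ⊔ OUT[B1] = {a@B0, e@B0, f@B1}
Applying B0's transfer function to that IN value gives OUT[B0] (row B0 above).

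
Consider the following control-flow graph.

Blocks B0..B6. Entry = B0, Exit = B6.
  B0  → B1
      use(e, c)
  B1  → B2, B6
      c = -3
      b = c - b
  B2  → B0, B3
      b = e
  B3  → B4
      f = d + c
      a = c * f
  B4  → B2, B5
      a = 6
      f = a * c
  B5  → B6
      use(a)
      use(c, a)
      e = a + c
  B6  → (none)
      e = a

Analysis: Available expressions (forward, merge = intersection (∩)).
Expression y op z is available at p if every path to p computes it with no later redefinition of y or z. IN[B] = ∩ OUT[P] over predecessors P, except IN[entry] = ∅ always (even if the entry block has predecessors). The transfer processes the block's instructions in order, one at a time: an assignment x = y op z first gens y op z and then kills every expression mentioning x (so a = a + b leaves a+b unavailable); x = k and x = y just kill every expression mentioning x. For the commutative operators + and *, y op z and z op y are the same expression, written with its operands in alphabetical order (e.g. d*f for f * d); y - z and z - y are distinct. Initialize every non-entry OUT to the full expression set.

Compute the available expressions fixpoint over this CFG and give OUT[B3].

Per-block solution:
  B0: | IN={} | OUT={}
  B1: | IN={} | OUT={}
  B2: | IN={} | OUT={}
  B3: | IN={} | OUT={c*f, c+d}
  B4: | IN={c*f, c+d} | OUT={a*c, c+d}
  B5: | IN={a*c, c+d} | OUT={a*c, a+c, c+d}
  B6: | IN={} | OUT={}

Merge at B3: IN[B3] = OUT[B2] = {}
Applying B3's transfer function to that IN value gives OUT[B3] (row B3 above).

Answer: {c*f, c+d}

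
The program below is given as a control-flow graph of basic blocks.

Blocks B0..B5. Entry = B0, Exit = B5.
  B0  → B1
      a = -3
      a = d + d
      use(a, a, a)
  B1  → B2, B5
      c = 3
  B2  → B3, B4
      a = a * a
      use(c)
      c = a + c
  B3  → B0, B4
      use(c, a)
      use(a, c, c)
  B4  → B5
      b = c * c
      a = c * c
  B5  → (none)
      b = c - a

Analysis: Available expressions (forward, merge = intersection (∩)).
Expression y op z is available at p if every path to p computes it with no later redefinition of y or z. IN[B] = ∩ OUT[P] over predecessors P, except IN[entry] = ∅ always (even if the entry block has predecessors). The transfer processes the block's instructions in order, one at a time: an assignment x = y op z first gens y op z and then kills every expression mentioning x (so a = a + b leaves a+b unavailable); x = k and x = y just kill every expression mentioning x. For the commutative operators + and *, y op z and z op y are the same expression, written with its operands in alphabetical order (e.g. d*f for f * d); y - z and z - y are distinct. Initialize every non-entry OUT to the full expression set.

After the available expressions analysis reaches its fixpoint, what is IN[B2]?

Answer: {d+d}

Trace:
Fixpoint table:
  B0: | IN={} | OUT={d+d}
  B1: | IN={d+d} | OUT={d+d}
  B2: | IN={d+d} | OUT={d+d}
  B3: | IN={d+d} | OUT={d+d}
  B4: | IN={d+d} | OUT={c*c, d+d}
  B5: | IN={d+d} | OUT={c-a, d+d}

Merge at B2: IN[B2] = OUT[B1] = {d+d}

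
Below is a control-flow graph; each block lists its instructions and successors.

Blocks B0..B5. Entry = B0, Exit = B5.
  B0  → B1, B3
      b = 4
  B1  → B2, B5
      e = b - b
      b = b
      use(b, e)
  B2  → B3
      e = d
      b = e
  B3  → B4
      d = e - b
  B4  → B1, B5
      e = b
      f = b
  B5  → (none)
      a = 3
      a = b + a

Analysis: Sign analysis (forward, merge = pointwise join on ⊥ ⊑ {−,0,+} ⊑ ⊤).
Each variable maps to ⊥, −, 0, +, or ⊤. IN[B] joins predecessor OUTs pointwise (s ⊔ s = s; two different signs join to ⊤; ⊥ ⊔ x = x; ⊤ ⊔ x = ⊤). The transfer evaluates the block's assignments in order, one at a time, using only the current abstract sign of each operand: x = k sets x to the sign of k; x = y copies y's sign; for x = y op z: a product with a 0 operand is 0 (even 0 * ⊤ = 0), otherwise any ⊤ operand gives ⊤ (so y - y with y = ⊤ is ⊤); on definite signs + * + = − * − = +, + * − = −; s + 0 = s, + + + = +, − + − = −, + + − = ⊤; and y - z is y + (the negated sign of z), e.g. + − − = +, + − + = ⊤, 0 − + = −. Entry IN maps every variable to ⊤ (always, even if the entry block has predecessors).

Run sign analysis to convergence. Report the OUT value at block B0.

Answer: {a: ⊤, b: +, c: ⊤, d: ⊤, e: ⊤, f: ⊤}

Working:
Per-block solution:
  B0: | IN=(all ⊤) | OUT={b:+; rest ⊤}
  B1: | IN=(all ⊤) | OUT=(all ⊤)
  B2: | IN=(all ⊤) | OUT=(all ⊤)
  B3: | IN=(all ⊤) | OUT=(all ⊤)
  B4: | IN=(all ⊤) | OUT=(all ⊤)
  B5: | IN=(all ⊤) | OUT=(all ⊤)

B0 is the boundary node: IN[B0] = {a: ⊤, b: ⊤, c: ⊤, d: ⊤, e: ⊤, f: ⊤}
Applying B0's transfer function to that IN value gives OUT[B0] (row B0 above).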